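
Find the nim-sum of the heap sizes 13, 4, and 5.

Bitwise XOR of the heap sizes:
  1101  (13)
  0100  (4)
  0101  (5)
  ----
  1100  (12)

12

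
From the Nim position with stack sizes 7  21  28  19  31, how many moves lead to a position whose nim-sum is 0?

3

Compute the nim-sum pairwise:
7 ⊕ 21 = 18
18 ⊕ 28 = 14
14 ⊕ 19 = 29
29 ⊕ 31 = 2
The overall nim-sum is X = 2. A stack of size p has a winning move iff p XOR X < p (reduce it to p XOR X).
  7: 7 XOR 2 = 5 < 7 — winning move (to 5).
  21: 21 XOR 2 = 23 ≥ 21 — no move.
  28: 28 XOR 2 = 30 ≥ 28 — no move.
  19: 19 XOR 2 = 17 < 19 — winning move (to 17).
  31: 31 XOR 2 = 29 < 31 — winning move (to 29).
That gives 3 winning moves.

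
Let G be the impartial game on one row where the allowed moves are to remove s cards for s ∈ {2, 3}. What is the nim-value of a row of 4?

2

Build the Grundy sequence with g(k) = mex{g(k−s) : s ∈ {2, 3}, s ≤ k}:
k:     0  1  2  3  4
g(k):  0  0  1  1  2
So g(4) = 2.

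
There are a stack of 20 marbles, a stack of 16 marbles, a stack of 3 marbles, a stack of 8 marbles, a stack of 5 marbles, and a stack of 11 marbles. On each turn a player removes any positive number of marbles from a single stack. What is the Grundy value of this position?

1

Compute the nim-sum pairwise:
20 XOR 16 = 4
4 XOR 3 = 7
7 XOR 8 = 15
15 XOR 5 = 10
10 XOR 11 = 1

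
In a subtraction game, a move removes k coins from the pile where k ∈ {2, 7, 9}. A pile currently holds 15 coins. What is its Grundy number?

Grundy values for subtraction set {2, 7, 9}:
k:     0  1  2  3  4  5  6  7  8  9 10 11 12 13 14 15
g(k):  0  0  1  1  0  0  1  1  2  2  3  3  2  2  3  0
So g(15) = 0.

0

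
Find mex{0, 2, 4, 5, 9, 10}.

1

0 is in the set but 1 is not, so the mex is 1.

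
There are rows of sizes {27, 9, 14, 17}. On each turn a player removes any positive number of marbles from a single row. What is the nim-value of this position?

In binary:
  11011  (27)
  01001  (9)
  01110  (14)
  10001  (17)
  -----
  01101  (13)

13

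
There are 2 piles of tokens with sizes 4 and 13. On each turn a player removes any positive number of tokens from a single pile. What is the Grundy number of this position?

Nim-sum: 4 ⊕ 13 = 9.

9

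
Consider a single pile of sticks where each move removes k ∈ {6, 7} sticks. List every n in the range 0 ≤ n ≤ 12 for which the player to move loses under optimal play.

Grundy values for subtraction set {6, 7}:
g(0) = mex{} = 0
g(1) = mex{} = 0
g(2) = mex{} = 0
g(3) = mex{} = 0
g(4) = mex{} = 0
g(5) = mex{} = 0
g(6) = mex{0} = 1
g(7) = mex{0} = 1
g(8) = mex{0} = 1
g(9) = mex{0} = 1
g(10) = mex{0} = 1
g(11) = mex{0} = 1
g(12) = mex{0,1} = 2
The P-positions (g = 0) in 0..12 are 0, 1, 2, 3, 4, 5.

0, 1, 2, 3, 4, 5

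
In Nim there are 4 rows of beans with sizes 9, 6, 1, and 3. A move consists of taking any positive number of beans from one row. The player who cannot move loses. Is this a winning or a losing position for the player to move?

Winning position

Compute the nim-sum pairwise:
9 ^ 6 = 15
15 ^ 1 = 14
14 ^ 3 = 13
The nim-sum is 13 ≠ 0, so this is an N-position: the player to move can win.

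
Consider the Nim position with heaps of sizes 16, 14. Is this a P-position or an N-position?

N-position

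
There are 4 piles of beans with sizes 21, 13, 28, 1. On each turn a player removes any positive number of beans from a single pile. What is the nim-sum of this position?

Compute the nim-sum pairwise:
21 XOR 13 = 24
24 XOR 28 = 4
4 XOR 1 = 5

5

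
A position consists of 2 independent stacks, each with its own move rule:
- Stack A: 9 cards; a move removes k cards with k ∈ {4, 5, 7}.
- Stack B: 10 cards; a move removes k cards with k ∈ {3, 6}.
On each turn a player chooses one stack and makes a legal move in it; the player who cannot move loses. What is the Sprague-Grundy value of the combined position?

2

For stack A, compute g(0), g(1), … with moves {4, 5, 7}:
k:     0  1  2  3  4  5  6  7  8  9
g(k):  0  0  0  0  1  1  1  1  2  2
So g(9) = 2.
Build the Grundy sequence for stack B with g(k) = mex{g(k−s) : s ∈ {3, 6}, s ≤ k}:
g(0) = mex{} = 0
g(1) = mex{} = 0
g(2) = mex{} = 0
g(3) = mex{0} = 1
g(4) = mex{0} = 1
g(5) = mex{0} = 1
g(6) = mex{0,1} = 2
g(7) = mex{0,1} = 2
g(8) = mex{0,1} = 2
g(9) = mex{1,2} = 0
g(10) = mex{1,2} = 0
So g(10) = 0.
The value of a disjunctive sum is the nim-sum of the parts.
Combined value = 2 XOR 0 = 2.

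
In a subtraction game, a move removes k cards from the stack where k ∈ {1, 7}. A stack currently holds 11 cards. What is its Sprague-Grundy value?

1

Build the Grundy sequence with g(k) = mex{g(k−s) : s ∈ {1, 7}, s ≤ k}:
k:     0  1  2  3  4  5  6  7  8  9 10 11
g(k):  0  1  0  1  0  1  0  1  0  1  0  1
So g(11) = 1.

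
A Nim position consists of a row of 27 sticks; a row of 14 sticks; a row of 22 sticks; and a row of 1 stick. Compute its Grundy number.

Bitwise XOR of the heap sizes:
  11011  (27)
  01110  (14)
  10110  (22)
  00001  (1)
  -----
  00010  (2)

2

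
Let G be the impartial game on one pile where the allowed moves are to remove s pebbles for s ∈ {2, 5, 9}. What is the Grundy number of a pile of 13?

1

Compute g(0), g(1), … for moves {2, 5, 9}:
k:     0  1  2  3  4  5  6  7  8  9 10 11 12 13
g(k):  0  0  1  1  0  2  1  0  0  1  1  0  2  1
So g(13) = 1.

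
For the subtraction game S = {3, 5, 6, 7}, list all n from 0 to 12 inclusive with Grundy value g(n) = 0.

0, 1, 2, 10, 11, 12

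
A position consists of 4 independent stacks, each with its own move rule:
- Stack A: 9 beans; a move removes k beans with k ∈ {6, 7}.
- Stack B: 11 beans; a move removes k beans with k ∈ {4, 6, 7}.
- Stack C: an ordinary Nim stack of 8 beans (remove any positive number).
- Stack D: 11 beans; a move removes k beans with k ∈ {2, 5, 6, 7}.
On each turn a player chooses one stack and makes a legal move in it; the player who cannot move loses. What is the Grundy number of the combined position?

10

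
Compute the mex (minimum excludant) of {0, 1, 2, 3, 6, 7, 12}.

4

The values 0, 1, 2, 3 are all present; 4 is the first non-negative integer missing from the set.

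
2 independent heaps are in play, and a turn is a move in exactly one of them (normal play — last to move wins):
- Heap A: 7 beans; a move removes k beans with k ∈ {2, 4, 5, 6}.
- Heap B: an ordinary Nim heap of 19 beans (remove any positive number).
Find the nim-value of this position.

For heap A, compute g(0), g(1), … with moves {2, 4, 5, 6}:
g(0) = mex{} = 0
g(1) = mex{} = 0
g(2) = mex{0} = 1
g(3) = mex{0} = 1
g(4) = mex{0,1} = 2
g(5) = mex{0,1} = 2
g(6) = mex{0,1,2} = 3
g(7) = mex{0,1,2} = 3
So g(7) = 3.
Heap B is a plain Nim heap of size 19, so its Grundy value is 19.
The value of a disjunctive sum is the nim-sum of the parts.
Combined value = 3 ⊕ 19 = 16.

16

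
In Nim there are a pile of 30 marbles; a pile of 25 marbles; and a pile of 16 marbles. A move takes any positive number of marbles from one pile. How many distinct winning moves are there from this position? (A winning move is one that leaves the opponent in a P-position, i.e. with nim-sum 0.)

3

Nim-sum: 30 XOR 25 XOR 16 = 23.
The overall nim-sum is X = 23. A pile of size p has a winning move iff p XOR X < p (reduce it to p XOR X).
  30: 30 XOR 23 = 9 < 30 — winning move (to 9).
  25: 25 XOR 23 = 14 < 25 — winning move (to 14).
  16: 16 XOR 23 = 7 < 16 — winning move (to 7).
That gives 3 winning moves.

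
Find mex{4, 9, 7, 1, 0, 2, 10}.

The values 0, 1, 2 are all present; 3 is the first non-negative integer missing from the set.

3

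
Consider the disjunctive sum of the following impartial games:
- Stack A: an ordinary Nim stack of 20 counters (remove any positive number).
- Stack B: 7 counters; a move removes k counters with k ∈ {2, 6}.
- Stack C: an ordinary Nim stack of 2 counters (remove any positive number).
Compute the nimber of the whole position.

23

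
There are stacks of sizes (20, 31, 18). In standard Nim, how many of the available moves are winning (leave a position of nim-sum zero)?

3

Write each in binary and XOR column by column:
  10100  (20)
  11111  (31)
  10010  (18)
  -----
  11001  (25)
The overall nim-sum is X = 25. A stack of size p has a winning move iff p XOR X < p (reduce it to p XOR X).
  20: 20 XOR 25 = 13 < 20 — winning move (to 13).
  31: 31 XOR 25 = 6 < 31 — winning move (to 6).
  18: 18 XOR 25 = 11 < 18 — winning move (to 11).
That gives 3 winning moves.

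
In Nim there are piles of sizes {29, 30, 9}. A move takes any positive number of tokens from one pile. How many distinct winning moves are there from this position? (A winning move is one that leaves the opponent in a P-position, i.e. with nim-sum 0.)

In binary:
  11101  (29)
  11110  (30)
  01001  (9)
  -----
  01010  (10)
The overall nim-sum is X = 10. A pile of size p has a winning move iff p XOR X < p (reduce it to p XOR X).
  29: 29 XOR 10 = 23 < 29 — winning move (to 23).
  30: 30 XOR 10 = 20 < 30 — winning move (to 20).
  9: 9 XOR 10 = 3 < 9 — winning move (to 3).
That gives 3 winning moves.

3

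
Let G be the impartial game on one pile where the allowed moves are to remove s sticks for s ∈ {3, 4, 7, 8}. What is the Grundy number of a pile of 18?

2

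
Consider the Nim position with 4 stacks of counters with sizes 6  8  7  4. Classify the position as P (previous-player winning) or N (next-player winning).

Nim-sum: 6 XOR 8 XOR 7 XOR 4 = 13.
The nim-sum is 13 ≠ 0, so this is an N-position: the player to move can win.

N-position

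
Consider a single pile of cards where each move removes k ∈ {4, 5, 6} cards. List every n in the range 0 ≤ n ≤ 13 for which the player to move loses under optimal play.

0, 1, 2, 3, 10, 11, 12, 13

Build the Grundy sequence with g(k) = mex{g(k−s) : s ∈ {4, 5, 6}, s ≤ k}:
k:     0  1  2  3  4  5  6  7  8  9 10 11 12 13
g(k):  0  0  0  0  1  1  1  1  2  2  0  0  0  0
The P-positions (g = 0) in 0..13 are 0, 1, 2, 3, 10, 11, 12, 13.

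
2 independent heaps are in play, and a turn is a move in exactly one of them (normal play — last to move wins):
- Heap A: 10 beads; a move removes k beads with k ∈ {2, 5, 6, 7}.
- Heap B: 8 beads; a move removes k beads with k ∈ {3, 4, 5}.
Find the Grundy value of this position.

3

Build the Grundy sequence for heap A with g(k) = mex{g(k−s) : s ∈ {2, 5, 6, 7}, s ≤ k}:
k:     0  1  2  3  4  5  6  7  8  9 10
g(k):  0  0  1  1  0  2  1  3  2  2  3
So g(10) = 3.
Grundy values for heap B (subtraction set {3, 4, 5}):
k:     0  1  2  3  4  5  6  7  8
g(k):  0  0  0  1  1  1  2  2  0
So g(8) = 0.
By the Sprague-Grundy theorem, the Grundy value of a sum of independent games is the XOR of the component values.
Combined value = 3 ⊕ 0 = 3.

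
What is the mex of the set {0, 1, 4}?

The values 0, 1 are all present; 2 is the first non-negative integer missing from the set.

2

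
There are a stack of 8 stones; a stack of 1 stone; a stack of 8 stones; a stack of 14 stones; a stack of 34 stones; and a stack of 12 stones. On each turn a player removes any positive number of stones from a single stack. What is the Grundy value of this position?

33

Compute the nim-sum pairwise:
8 XOR 1 = 9
9 XOR 8 = 1
1 XOR 14 = 15
15 XOR 34 = 45
45 XOR 12 = 33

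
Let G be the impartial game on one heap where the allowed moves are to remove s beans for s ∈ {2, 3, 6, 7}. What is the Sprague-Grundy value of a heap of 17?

Build the Grundy sequence with g(k) = mex{g(k−s) : s ∈ {2, 3, 6, 7}, s ≤ k}:
k:     0  1  2  3  4  5  6  7  8  9 10 11 12 13 14 15 16 17
g(k):  0  0  1  1  2  0  3  1  2  0  0  1  1  2  0  3  1  2
So g(17) = 2.

2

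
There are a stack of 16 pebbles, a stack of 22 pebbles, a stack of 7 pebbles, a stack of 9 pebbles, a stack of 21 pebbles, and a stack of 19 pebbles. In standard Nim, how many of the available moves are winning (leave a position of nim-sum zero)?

1

In binary:
  10000  (16)
  10110  (22)
  00111  (7)
  01001  (9)
  10101  (21)
  10011  (19)
  -----
  01110  (14)
The overall nim-sum is X = 14. A stack of size p has a winning move iff p XOR X < p (reduce it to p XOR X).
  16: 16 XOR 14 = 30 ≥ 16 — no move.
  22: 22 XOR 14 = 24 ≥ 22 — no move.
  7: 7 XOR 14 = 9 ≥ 7 — no move.
  9: 9 XOR 14 = 7 < 9 — winning move (to 7).
  21: 21 XOR 14 = 27 ≥ 21 — no move.
  19: 19 XOR 14 = 29 ≥ 19 — no move.
That gives 1 winning move.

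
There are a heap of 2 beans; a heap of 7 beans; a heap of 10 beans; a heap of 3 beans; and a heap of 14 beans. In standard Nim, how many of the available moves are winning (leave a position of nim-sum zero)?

5

In binary:
  0010  (2)
  0111  (7)
  1010  (10)
  0011  (3)
  1110  (14)
  ----
  0010  (2)
The overall nim-sum is X = 2. A heap of size p has a winning move iff p XOR X < p (reduce it to p XOR X).
  2: 2 XOR 2 = 0 < 2 — winning move (to 0).
  7: 7 XOR 2 = 5 < 7 — winning move (to 5).
  10: 10 XOR 2 = 8 < 10 — winning move (to 8).
  3: 3 XOR 2 = 1 < 3 — winning move (to 1).
  14: 14 XOR 2 = 12 < 14 — winning move (to 12).
That gives 5 winning moves.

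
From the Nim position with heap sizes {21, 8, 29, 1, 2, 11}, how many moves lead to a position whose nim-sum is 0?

3

Compute the nim-sum pairwise:
21 XOR 8 = 29
29 XOR 29 = 0
0 XOR 1 = 1
1 XOR 2 = 3
3 XOR 11 = 8
The overall nim-sum is X = 8. A heap of size p has a winning move iff p XOR X < p (reduce it to p XOR X).
  21: 21 XOR 8 = 29 ≥ 21 — no move.
  8: 8 XOR 8 = 0 < 8 — winning move (to 0).
  29: 29 XOR 8 = 21 < 29 — winning move (to 21).
  1: 1 XOR 8 = 9 ≥ 1 — no move.
  2: 2 XOR 8 = 10 ≥ 2 — no move.
  11: 11 XOR 8 = 3 < 11 — winning move (to 3).
That gives 3 winning moves.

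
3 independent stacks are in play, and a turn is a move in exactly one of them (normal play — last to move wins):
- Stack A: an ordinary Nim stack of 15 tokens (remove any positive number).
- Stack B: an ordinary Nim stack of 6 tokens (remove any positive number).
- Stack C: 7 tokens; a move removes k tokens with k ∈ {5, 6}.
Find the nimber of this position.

8

Stack A is a plain Nim stack of size 15, so its Grundy value is 15.
Stack B is a plain Nim stack of size 6, so its Grundy value is 6.
For stack C, compute g(0), g(1), … with moves {5, 6}:
k:     0  1  2  3  4  5  6  7
g(k):  0  0  0  0  0  1  1  1
So g(7) = 1.
By the Sprague-Grundy theorem, the Grundy value of a sum of independent games is the XOR of the component values.
Combined value = 15 ⊕ 6 ⊕ 1 = 8.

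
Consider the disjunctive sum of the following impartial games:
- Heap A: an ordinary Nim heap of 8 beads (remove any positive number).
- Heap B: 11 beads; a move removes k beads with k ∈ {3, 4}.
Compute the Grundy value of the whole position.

Heap A is a plain Nim heap of size 8, so its Grundy value is 8.
Grundy values for heap B (subtraction set {3, 4}):
g(0) = mex{} = 0
g(1) = mex{} = 0
g(2) = mex{} = 0
g(3) = mex{0} = 1
g(4) = mex{0} = 1
g(5) = mex{0} = 1
g(6) = mex{0,1} = 2
g(7) = mex{1} = 0
g(8) = mex{1} = 0
g(9) = mex{1,2} = 0
g(10) = mex{0,2} = 1
g(11) = mex{0} = 1
So g(11) = 1.
By the Sprague-Grundy theorem, the Grundy value of a sum of independent games is the XOR of the component values.
Combined value = 8 ⊕ 1 = 9.

9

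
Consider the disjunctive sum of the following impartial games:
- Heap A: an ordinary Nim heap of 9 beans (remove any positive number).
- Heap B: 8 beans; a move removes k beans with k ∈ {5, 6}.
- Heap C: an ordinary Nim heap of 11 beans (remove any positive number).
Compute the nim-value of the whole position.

3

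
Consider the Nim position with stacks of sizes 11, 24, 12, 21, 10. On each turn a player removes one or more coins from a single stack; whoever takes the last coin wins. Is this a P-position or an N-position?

P-position

Write each in binary and XOR column by column:
  01011  (11)
  11000  (24)
  01100  (12)
  10101  (21)
  01010  (10)
  -----
  00000  (0)
The nim-sum is 0, so this is a P-position: the player to move is in a losing position under optimal play.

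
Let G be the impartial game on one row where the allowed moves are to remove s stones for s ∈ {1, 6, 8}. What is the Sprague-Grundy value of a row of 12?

Grundy values for subtraction set {1, 6, 8}:
g(0) = mex{} = 0
g(1) = mex{0} = 1
g(2) = mex{1} = 0
g(3) = mex{0} = 1
g(4) = mex{1} = 0
g(5) = mex{0} = 1
g(6) = mex{0,1} = 2
g(7) = mex{1,2} = 0
g(8) = mex{0} = 1
g(9) = mex{1} = 0
g(10) = mex{0} = 1
g(11) = mex{1} = 0
g(12) = mex{0,2} = 1
So g(12) = 1.

1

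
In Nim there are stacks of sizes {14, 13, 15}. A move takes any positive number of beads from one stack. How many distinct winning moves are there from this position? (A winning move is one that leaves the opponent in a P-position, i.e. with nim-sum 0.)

3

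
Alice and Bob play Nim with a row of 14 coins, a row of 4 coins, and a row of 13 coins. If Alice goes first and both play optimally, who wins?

Compute the nim-sum pairwise:
14 XOR 4 = 10
10 XOR 13 = 7
The nim-sum is 7 ≠ 0, so this is an N-position: the player to move can win; Alice has a winning move.

Alice wins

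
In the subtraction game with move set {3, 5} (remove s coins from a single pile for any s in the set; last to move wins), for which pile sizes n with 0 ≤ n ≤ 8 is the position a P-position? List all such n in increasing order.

Grundy values for subtraction set {3, 5}:
g(0) = mex{} = 0
g(1) = mex{} = 0
g(2) = mex{} = 0
g(3) = mex{0} = 1
g(4) = mex{0} = 1
g(5) = mex{0} = 1
g(6) = mex{0,1} = 2
g(7) = mex{0,1} = 2
g(8) = mex{1} = 0
The P-positions (g = 0) in 0..8 are 0, 1, 2, 8.

0, 1, 2, 8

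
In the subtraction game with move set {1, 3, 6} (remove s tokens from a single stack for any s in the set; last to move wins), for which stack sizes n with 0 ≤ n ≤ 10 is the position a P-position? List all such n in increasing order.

0, 2, 4, 9

Grundy values for subtraction set {1, 3, 6}:
g(0) = mex{} = 0
g(1) = mex{0} = 1
g(2) = mex{1} = 0
g(3) = mex{0} = 1
g(4) = mex{1} = 0
g(5) = mex{0} = 1
g(6) = mex{0,1} = 2
g(7) = mex{0,1,2} = 3
g(8) = mex{0,1,3} = 2
g(9) = mex{1,2} = 0
g(10) = mex{0,3} = 1
The P-positions (g = 0) in 0..10 are 0, 2, 4, 9.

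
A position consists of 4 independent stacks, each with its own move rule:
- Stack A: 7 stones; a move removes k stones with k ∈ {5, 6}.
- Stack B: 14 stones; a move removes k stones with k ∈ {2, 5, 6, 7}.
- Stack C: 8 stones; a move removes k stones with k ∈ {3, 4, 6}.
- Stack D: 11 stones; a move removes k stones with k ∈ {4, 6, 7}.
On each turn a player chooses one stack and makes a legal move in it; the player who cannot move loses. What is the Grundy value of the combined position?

2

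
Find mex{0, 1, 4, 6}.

The values 0, 1 are all present; 2 is the first non-negative integer missing from the set.

2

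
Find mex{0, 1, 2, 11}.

The values 0, 1, 2 are all present; 3 is the first non-negative integer missing from the set.

3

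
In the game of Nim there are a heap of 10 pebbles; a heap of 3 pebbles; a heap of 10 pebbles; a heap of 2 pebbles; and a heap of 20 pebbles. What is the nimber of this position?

Nim-sum: 10 XOR 3 XOR 10 XOR 2 XOR 20 = 21.

21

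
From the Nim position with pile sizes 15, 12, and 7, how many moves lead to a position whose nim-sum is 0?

In binary:
  1111  (15)
  1100  (12)
  0111  (7)
  ----
  0100  (4)
The overall nim-sum is X = 4. A pile of size p has a winning move iff p XOR X < p (reduce it to p XOR X).
  15: 15 XOR 4 = 11 < 15 — winning move (to 11).
  12: 12 XOR 4 = 8 < 12 — winning move (to 8).
  7: 7 XOR 4 = 3 < 7 — winning move (to 3).
That gives 3 winning moves.

3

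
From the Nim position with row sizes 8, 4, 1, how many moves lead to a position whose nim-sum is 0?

1

In binary:
  1000  (8)
  0100  (4)
  0001  (1)
  ----
  1101  (13)
The overall nim-sum is X = 13. A row of size p has a winning move iff p XOR X < p (reduce it to p XOR X).
  8: 8 XOR 13 = 5 < 8 — winning move (to 5).
  4: 4 XOR 13 = 9 ≥ 4 — no move.
  1: 1 XOR 13 = 12 ≥ 1 — no move.
That gives 1 winning move.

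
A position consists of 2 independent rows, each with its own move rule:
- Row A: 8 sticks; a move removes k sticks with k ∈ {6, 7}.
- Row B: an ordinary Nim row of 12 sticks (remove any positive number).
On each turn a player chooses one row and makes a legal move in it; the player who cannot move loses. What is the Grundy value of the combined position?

For row A, compute g(0), g(1), … with moves {6, 7}:
g(0) = mex{} = 0
g(1) = mex{} = 0
g(2) = mex{} = 0
g(3) = mex{} = 0
g(4) = mex{} = 0
g(5) = mex{} = 0
g(6) = mex{0} = 1
g(7) = mex{0} = 1
g(8) = mex{0} = 1
So g(8) = 1.
Row B is a plain Nim row of size 12, so its Grundy value is 12.
By the Sprague-Grundy theorem, the Grundy value of a sum of independent games is the XOR of the component values.
Combined value = 1 XOR 12 = 13.

13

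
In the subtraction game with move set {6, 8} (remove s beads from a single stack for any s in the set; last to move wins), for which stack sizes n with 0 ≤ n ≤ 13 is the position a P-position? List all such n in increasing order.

Grundy values for subtraction set {6, 8}:
g(0) = mex{} = 0
g(1) = mex{} = 0
g(2) = mex{} = 0
g(3) = mex{} = 0
g(4) = mex{} = 0
g(5) = mex{} = 0
g(6) = mex{0} = 1
g(7) = mex{0} = 1
g(8) = mex{0} = 1
g(9) = mex{0} = 1
g(10) = mex{0} = 1
g(11) = mex{0} = 1
g(12) = mex{0,1} = 2
g(13) = mex{0,1} = 2
The P-positions (g = 0) in 0..13 are 0, 1, 2, 3, 4, 5.

0, 1, 2, 3, 4, 5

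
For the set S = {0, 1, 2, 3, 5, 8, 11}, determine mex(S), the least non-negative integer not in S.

The values 0, 1, 2, 3 are all present; 4 is the first non-negative integer missing from the set.

4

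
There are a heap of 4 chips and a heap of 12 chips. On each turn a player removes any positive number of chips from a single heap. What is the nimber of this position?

Nim-sum: 4 XOR 12 = 8.

8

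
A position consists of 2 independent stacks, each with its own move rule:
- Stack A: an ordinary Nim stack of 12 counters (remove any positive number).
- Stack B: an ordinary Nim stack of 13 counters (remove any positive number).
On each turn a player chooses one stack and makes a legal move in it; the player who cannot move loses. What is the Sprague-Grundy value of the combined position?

Stack A is a plain Nim stack of size 12, so its Grundy value is 12.
Stack B is a plain Nim stack of size 13, so its Grundy value is 13.
The value of a disjunctive sum is the nim-sum of the parts.
Combined value = 12 ⊕ 13 = 1.

1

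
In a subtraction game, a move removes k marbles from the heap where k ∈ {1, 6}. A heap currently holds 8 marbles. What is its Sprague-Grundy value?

Compute g(0), g(1), … for moves {1, 6}:
g(0) = mex{} = 0
g(1) = mex{0} = 1
g(2) = mex{1} = 0
g(3) = mex{0} = 1
g(4) = mex{1} = 0
g(5) = mex{0} = 1
g(6) = mex{0,1} = 2
g(7) = mex{1,2} = 0
g(8) = mex{0} = 1
So g(8) = 1.

1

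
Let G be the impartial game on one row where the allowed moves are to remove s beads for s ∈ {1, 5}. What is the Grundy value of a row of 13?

1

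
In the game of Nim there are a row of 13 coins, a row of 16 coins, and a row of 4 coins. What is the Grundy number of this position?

25

In binary:
  01101  (13)
  10000  (16)
  00100  (4)
  -----
  11001  (25)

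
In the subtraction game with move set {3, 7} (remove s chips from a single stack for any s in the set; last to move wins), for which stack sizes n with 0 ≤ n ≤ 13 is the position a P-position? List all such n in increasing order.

Grundy values for subtraction set {3, 7}:
k:     0  1  2  3  4  5  6  7  8  9 10 11 12 13
g(k):  0  0  0  1  1  1  0  2  2  1  0  0  0  1
The P-positions (g = 0) in 0..13 are 0, 1, 2, 6, 10, 11, 12.

0, 1, 2, 6, 10, 11, 12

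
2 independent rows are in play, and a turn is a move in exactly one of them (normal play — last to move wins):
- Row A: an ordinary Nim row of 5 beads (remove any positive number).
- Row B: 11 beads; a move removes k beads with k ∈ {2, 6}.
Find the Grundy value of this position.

Row A is a plain Nim row of size 5, so its Grundy value is 5.
Build the Grundy sequence for row B with g(k) = mex{g(k−s) : s ∈ {2, 6}, s ≤ k}:
k:     0  1  2  3  4  5  6  7  8  9 10 11
g(k):  0  0  1  1  0  0  1  1  0  0  1  1
So g(11) = 1.
By the Sprague-Grundy theorem, the Grundy value of a sum of independent games is the XOR of the component values.
Combined value = 5 ⊕ 1 = 4.

4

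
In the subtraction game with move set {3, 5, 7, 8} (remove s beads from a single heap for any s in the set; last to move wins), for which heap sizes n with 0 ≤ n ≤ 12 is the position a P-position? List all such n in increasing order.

0, 1, 2, 11, 12

Grundy values for subtraction set {3, 5, 7, 8}:
g(0) = mex{} = 0
g(1) = mex{} = 0
g(2) = mex{} = 0
g(3) = mex{0} = 1
g(4) = mex{0} = 1
g(5) = mex{0} = 1
g(6) = mex{0,1} = 2
g(7) = mex{0,1} = 2
g(8) = mex{0,1} = 2
g(9) = mex{0,1,2} = 3
g(10) = mex{0,1,2} = 3
g(11) = mex{1,2} = 0
g(12) = mex{1,2,3} = 0
The P-positions (g = 0) in 0..12 are 0, 1, 2, 11, 12.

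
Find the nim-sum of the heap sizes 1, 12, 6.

11

Compute the nim-sum pairwise:
1 ⊕ 12 = 13
13 ⊕ 6 = 11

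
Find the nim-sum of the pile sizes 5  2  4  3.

Bitwise XOR of the heap sizes:
  101  (5)
  010  (2)
  100  (4)
  011  (3)
  ---
  000  (0)

0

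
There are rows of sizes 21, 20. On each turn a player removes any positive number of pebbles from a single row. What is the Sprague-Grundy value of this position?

Compute the nim-sum pairwise:
21 XOR 20 = 1

1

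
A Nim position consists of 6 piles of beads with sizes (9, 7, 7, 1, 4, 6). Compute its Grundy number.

Nim-sum: 9 ⊕ 7 ⊕ 7 ⊕ 1 ⊕ 4 ⊕ 6 = 10.

10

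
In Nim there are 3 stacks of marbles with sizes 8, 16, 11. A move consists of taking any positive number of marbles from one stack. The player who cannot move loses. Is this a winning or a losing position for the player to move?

Winning position

Nim-sum: 8 XOR 16 XOR 11 = 19.
The nim-sum is 19 ≠ 0, so this is an N-position: the player to move can win.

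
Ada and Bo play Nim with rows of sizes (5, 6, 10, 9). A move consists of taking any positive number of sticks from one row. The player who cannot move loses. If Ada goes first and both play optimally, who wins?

Bo wins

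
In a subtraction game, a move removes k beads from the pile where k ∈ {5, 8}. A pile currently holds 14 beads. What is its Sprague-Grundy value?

0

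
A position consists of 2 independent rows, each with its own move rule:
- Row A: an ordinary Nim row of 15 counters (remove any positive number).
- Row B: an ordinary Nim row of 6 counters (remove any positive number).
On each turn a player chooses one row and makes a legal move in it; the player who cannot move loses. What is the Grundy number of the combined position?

Row A is a plain Nim row of size 15, so its Grundy value is 15.
Row B is a plain Nim row of size 6, so its Grundy value is 6.
By the Sprague-Grundy theorem, the Grundy value of a sum of independent games is the XOR of the component values.
Combined value = 15 XOR 6 = 9.

9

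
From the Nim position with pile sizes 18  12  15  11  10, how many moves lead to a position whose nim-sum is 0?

1

In binary:
  10010  (18)
  01100  (12)
  01111  (15)
  01011  (11)
  01010  (10)
  -----
  10000  (16)
The overall nim-sum is X = 16. A pile of size p has a winning move iff p XOR X < p (reduce it to p XOR X).
  18: 18 XOR 16 = 2 < 18 — winning move (to 2).
  12: 12 XOR 16 = 28 ≥ 12 — no move.
  15: 15 XOR 16 = 31 ≥ 15 — no move.
  11: 11 XOR 16 = 27 ≥ 11 — no move.
  10: 10 XOR 16 = 26 ≥ 10 — no move.
That gives 1 winning move.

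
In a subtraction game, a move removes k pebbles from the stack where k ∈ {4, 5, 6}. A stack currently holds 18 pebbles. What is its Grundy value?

2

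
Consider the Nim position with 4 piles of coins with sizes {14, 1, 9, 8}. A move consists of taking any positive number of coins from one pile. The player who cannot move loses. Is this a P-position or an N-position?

Compute the nim-sum pairwise:
14 ^ 1 = 15
15 ^ 9 = 6
6 ^ 8 = 14
The nim-sum is 14 ≠ 0, so this is an N-position: the player to move can win.

N-position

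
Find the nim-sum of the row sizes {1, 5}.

4

Bitwise XOR of the heap sizes:
  001  (1)
  101  (5)
  ---
  100  (4)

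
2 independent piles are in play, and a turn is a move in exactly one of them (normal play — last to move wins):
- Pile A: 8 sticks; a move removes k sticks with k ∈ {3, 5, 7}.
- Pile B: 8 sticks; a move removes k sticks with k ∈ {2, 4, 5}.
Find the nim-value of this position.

2

For pile A, compute g(0), g(1), … with moves {3, 5, 7}:
g(0) = mex{} = 0
g(1) = mex{} = 0
g(2) = mex{} = 0
g(3) = mex{0} = 1
g(4) = mex{0} = 1
g(5) = mex{0} = 1
g(6) = mex{0,1} = 2
g(7) = mex{0,1} = 2
g(8) = mex{0,1} = 2
So g(8) = 2.
For pile B, compute g(0), g(1), … with moves {2, 4, 5}:
k:     0  1  2  3  4  5  6  7  8
g(k):  0  0  1  1  2  2  3  0  0
So g(8) = 0.
The value of a disjunctive sum is the nim-sum of the parts.
Combined value = 2 XOR 0 = 2.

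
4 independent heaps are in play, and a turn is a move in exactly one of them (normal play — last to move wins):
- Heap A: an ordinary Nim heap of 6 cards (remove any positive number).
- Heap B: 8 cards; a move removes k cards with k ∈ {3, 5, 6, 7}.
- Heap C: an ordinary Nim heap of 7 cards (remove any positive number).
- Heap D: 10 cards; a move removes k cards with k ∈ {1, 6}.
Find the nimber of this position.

2

Heap A is a plain Nim heap of size 6, so its Grundy value is 6.
Grundy values for heap B (subtraction set {3, 5, 6, 7}):
g(0) = mex{} = 0
g(1) = mex{} = 0
g(2) = mex{} = 0
g(3) = mex{0} = 1
g(4) = mex{0} = 1
g(5) = mex{0} = 1
g(6) = mex{0,1} = 2
g(7) = mex{0,1} = 2
g(8) = mex{0,1} = 2
So g(8) = 2.
Heap C is a plain Nim heap of size 7, so its Grundy value is 7.
Build the Grundy sequence for heap D with g(k) = mex{g(k−s) : s ∈ {1, 6}, s ≤ k}:
g(0) = mex{} = 0
g(1) = mex{0} = 1
g(2) = mex{1} = 0
g(3) = mex{0} = 1
g(4) = mex{1} = 0
g(5) = mex{0} = 1
g(6) = mex{0,1} = 2
g(7) = mex{1,2} = 0
g(8) = mex{0} = 1
g(9) = mex{1} = 0
g(10) = mex{0} = 1
So g(10) = 1.
The value of a disjunctive sum is the nim-sum of the parts.
Combined value = 6 ⊕ 2 ⊕ 7 ⊕ 1 = 2.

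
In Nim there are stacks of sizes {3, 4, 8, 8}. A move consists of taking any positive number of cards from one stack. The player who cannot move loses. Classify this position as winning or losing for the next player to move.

Nim-sum: 3 XOR 4 XOR 8 XOR 8 = 7.
The nim-sum is 7 ≠ 0, so this is an N-position: the player to move can win.

Winning position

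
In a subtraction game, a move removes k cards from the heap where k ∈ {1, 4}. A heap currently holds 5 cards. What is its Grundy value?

Build the Grundy sequence with g(k) = mex{g(k−s) : s ∈ {1, 4}, s ≤ k}:
k:     0  1  2  3  4  5
g(k):  0  1  0  1  2  0
So g(5) = 0.

0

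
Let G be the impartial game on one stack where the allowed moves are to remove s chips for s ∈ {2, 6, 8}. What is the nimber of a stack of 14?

0

Compute g(0), g(1), … for moves {2, 6, 8}:
k:     0  1  2  3  4  5  6  7  8  9 10 11 12 13 14
g(k):  0  0  1  1  0  0  1  1  2  2  3  3  2  2  0
So g(14) = 0.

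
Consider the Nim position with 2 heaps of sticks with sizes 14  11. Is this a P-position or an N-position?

Compute the nim-sum pairwise:
14 XOR 11 = 5
The nim-sum is 5 ≠ 0, so this is an N-position: the player to move can win.

N-position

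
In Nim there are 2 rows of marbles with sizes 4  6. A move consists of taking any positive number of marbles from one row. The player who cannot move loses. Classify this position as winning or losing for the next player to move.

Winning position

Compute the nim-sum pairwise:
4 ⊕ 6 = 2
The nim-sum is 2 ≠ 0, so this is an N-position: the player to move can win.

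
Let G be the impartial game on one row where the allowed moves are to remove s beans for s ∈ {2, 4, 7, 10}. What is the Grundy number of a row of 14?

1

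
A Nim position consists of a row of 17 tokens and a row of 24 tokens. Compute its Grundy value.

9

Bitwise XOR of the heap sizes:
  10001  (17)
  11000  (24)
  -----
  01001  (9)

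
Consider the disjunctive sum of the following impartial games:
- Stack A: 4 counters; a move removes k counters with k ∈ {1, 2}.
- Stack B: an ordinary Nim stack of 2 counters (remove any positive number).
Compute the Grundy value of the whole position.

3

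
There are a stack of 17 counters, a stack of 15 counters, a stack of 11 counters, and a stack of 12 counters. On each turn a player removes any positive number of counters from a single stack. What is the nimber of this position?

In binary:
  10001  (17)
  01111  (15)
  01011  (11)
  01100  (12)
  -----
  11001  (25)

25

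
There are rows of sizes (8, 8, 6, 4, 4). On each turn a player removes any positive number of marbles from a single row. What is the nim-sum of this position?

6

Bitwise XOR of the heap sizes:
  1000  (8)
  1000  (8)
  0110  (6)
  0100  (4)
  0100  (4)
  ----
  0110  (6)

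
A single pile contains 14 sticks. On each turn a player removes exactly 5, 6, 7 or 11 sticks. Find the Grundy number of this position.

2

Build the Grundy sequence with g(k) = mex{g(k−s) : s ∈ {5, 6, 7, 11}, s ≤ k}:
g(0) = mex{} = 0
g(1) = mex{} = 0
g(2) = mex{} = 0
g(3) = mex{} = 0
g(4) = mex{} = 0
g(5) = mex{0} = 1
g(6) = mex{0} = 1
g(7) = mex{0} = 1
g(8) = mex{0} = 1
g(9) = mex{0} = 1
g(10) = mex{0,1} = 2
g(11) = mex{0,1} = 2
g(12) = mex{0,1} = 2
g(13) = mex{0,1} = 2
g(14) = mex{0,1} = 2
So g(14) = 2.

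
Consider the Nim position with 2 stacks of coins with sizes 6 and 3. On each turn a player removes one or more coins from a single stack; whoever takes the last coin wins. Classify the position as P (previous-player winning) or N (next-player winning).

N-position

Compute the nim-sum pairwise:
6 ^ 3 = 5
The nim-sum is 5 ≠ 0, so this is an N-position: the player to move can win.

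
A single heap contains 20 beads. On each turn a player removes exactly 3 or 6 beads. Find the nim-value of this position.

0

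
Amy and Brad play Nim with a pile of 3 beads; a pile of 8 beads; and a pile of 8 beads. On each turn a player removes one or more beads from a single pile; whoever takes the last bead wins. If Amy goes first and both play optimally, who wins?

Amy wins

Bitwise XOR of the heap sizes:
  0011  (3)
  1000  (8)
  1000  (8)
  ----
  0011  (3)
The nim-sum is 3 ≠ 0, so this is an N-position: the player to move can win; Amy has a winning move.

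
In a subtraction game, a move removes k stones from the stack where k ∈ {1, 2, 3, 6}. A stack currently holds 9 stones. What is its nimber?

Grundy values for subtraction set {1, 2, 3, 6}:
g(0) = mex{} = 0
g(1) = mex{0} = 1
g(2) = mex{0,1} = 2
g(3) = mex{0,1,2} = 3
g(4) = mex{1,2,3} = 0
g(5) = mex{0,2,3} = 1
g(6) = mex{0,1,3} = 2
g(7) = mex{0,1,2} = 3
g(8) = mex{1,2,3} = 0
g(9) = mex{0,2,3} = 1
So g(9) = 1.

1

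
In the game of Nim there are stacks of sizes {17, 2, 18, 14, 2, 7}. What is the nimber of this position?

10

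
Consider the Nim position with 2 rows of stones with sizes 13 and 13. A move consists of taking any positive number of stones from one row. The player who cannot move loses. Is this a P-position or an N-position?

P-position

Nim-sum: 13 XOR 13 = 0.
The nim-sum is 0, so this is a P-position: the player to move is in a losing position under optimal play.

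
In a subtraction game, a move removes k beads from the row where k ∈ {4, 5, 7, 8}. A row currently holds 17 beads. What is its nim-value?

1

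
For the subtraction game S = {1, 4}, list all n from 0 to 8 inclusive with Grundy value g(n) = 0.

0, 2, 5, 7

Compute g(0), g(1), … for moves {1, 4}:
k:     0  1  2  3  4  5  6  7  8
g(k):  0  1  0  1  2  0  1  0  1
The P-positions (g = 0) in 0..8 are 0, 2, 5, 7.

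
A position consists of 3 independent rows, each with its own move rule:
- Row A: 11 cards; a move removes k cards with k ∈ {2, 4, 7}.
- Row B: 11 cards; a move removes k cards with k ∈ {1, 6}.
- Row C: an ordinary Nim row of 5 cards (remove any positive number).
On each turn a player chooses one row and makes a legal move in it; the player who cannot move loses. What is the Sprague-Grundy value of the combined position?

Build the Grundy sequence for row A with g(k) = mex{g(k−s) : s ∈ {2, 4, 7}, s ≤ k}:
g(0) = mex{} = 0
g(1) = mex{} = 0
g(2) = mex{0} = 1
g(3) = mex{0} = 1
g(4) = mex{0,1} = 2
g(5) = mex{0,1} = 2
g(6) = mex{1,2} = 0
g(7) = mex{0,1,2} = 3
g(8) = mex{0,2} = 1
g(9) = mex{1,2,3} = 0
g(10) = mex{0,1} = 2
g(11) = mex{0,2,3} = 1
So g(11) = 1.
Grundy values for row B (subtraction set {1, 6}):
k:     0  1  2  3  4  5  6  7  8  9 10 11
g(k):  0  1  0  1  0  1  2  0  1  0  1  0
So g(11) = 0.
Row C is a plain Nim row of size 5, so its Grundy value is 5.
The value of a disjunctive sum is the nim-sum of the parts.
Combined value = 1 ⊕ 0 ⊕ 5 = 4.

4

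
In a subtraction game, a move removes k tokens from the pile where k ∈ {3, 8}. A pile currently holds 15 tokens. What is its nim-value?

1

Grundy values for subtraction set {3, 8}:
k:     0  1  2  3  4  5  6  7  8  9 10 11 12 13 14 15
g(k):  0  0  0  1  1  1  0  0  2  1  1  0  0  0  1  1
So g(15) = 1.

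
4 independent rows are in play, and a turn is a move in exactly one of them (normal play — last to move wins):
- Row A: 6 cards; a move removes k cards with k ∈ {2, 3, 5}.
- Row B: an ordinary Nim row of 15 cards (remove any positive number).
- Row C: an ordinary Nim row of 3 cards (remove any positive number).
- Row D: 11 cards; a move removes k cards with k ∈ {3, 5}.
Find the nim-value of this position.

14

For row A, compute g(0), g(1), … with moves {2, 3, 5}:
k:     0  1  2  3  4  5  6
g(k):  0  0  1  1  2  2  3
So g(6) = 3.
Row B is a plain Nim row of size 15, so its Grundy value is 15.
Row C is a plain Nim row of size 3, so its Grundy value is 3.
Build the Grundy sequence for row D with g(k) = mex{g(k−s) : s ∈ {3, 5}, s ≤ k}:
k:     0  1  2  3  4  5  6  7  8  9 10 11
g(k):  0  0  0  1  1  1  2  2  0  0  0  1
So g(11) = 1.
By the Sprague-Grundy theorem, the Grundy value of a sum of independent games is the XOR of the component values.
Combined value = 3 ⊕ 15 ⊕ 3 ⊕ 1 = 14.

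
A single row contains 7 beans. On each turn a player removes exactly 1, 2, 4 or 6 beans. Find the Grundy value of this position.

Compute g(0), g(1), … for moves {1, 2, 4, 6}:
k:     0  1  2  3  4  5  6  7
g(k):  0  1  2  0  1  2  3  4
So g(7) = 4.

4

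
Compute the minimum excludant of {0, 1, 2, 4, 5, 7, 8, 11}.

3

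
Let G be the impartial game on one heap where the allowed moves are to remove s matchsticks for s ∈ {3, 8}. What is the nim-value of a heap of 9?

1

Grundy values for subtraction set {3, 8}:
g(0) = mex{} = 0
g(1) = mex{} = 0
g(2) = mex{} = 0
g(3) = mex{0} = 1
g(4) = mex{0} = 1
g(5) = mex{0} = 1
g(6) = mex{1} = 0
g(7) = mex{1} = 0
g(8) = mex{0,1} = 2
g(9) = mex{0} = 1
So g(9) = 1.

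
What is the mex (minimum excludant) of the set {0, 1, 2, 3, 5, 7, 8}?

4

The values 0, 1, 2, 3 are all present; 4 is the first non-negative integer missing from the set.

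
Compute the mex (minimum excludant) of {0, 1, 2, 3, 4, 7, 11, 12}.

The values 0, 1, 2, 3, 4 are all present; 5 is the first non-negative integer missing from the set.

5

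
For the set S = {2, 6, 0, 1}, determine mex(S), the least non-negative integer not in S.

3

The values 0, 1, 2 are all present; 3 is the first non-negative integer missing from the set.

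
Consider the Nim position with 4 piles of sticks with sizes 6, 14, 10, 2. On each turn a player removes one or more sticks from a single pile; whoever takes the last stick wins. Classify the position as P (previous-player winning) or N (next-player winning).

Nim-sum: 6 ⊕ 14 ⊕ 10 ⊕ 2 = 0.
The nim-sum is 0, so this is a P-position: the player to move is in a losing position under optimal play.

P-position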